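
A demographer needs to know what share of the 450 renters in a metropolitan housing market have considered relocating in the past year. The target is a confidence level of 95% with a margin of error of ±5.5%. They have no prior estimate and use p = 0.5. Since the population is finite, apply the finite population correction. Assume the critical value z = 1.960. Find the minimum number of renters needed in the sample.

187

Unadjusted: n₀ = 1.960² × 0.50 × 0.50 / 0.055² ≈ 317.49, so n₀ = 318.
Finite population correction with N = 450: n = n₀ / (1 + (n₀−1)/N) = 318 / (1 + 317/450) = 318 / 1.7044 ≈ 186.57.
Rounding up, n = 187.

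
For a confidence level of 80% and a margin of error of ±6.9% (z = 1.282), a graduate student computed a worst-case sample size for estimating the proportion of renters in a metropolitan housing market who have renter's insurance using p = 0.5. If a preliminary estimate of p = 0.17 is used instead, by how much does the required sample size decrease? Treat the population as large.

38

Conservative (p = 0.5): n = 1.282² × 0.25 / 0.069² ≈ 86.30 → 87.
Using p = 0.17: p(1−p) = 0.1411, so n = 1.282² × 0.1411 / 0.069² ≈ 48.71 → 49.
Reduction: 87 − 49 = 38.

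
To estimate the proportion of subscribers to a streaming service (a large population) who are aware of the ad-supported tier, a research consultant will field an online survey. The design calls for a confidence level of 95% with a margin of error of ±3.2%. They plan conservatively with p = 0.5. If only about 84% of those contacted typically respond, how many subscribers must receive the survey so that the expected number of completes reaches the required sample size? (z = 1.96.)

Completed interviews needed: n₀ = 1.96² × 0.2500 / 0.032² ≈ 937.89 → 938.
At an 84% response rate, contacts needed = 938 / 0.84 ≈ 1116.67 → 1117.

1117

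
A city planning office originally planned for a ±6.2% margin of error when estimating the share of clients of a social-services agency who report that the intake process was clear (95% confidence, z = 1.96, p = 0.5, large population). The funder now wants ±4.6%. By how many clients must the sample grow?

204

At ±6.2%: n = 1.96² × 0.2500 / 0.062² ≈ 249.84 → 250.
At ±4.6%: n = 1.96² × 0.2500 / 0.046² ≈ 453.88 → 454.
Additional respondents: 454 − 250 = 204.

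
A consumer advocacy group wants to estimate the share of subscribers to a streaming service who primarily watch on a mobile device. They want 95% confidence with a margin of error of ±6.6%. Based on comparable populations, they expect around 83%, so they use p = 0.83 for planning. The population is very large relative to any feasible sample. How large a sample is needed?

125

For 95% confidence, z = 1.960.
With p = 0.83, p(1−p) = 0.1411.
n = z²·p(1−p)/E² = 1.960² × 0.1411 / 0.066² = 3.8416 × 0.1411 / 0.004356 ≈ 124.44.
Rounding up gives n = 125.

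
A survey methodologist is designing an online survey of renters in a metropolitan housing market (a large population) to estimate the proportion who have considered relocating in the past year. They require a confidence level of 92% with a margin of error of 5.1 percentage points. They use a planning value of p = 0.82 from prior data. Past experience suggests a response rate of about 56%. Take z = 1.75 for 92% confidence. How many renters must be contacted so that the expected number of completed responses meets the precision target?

311

Completed interviews needed: n₀ = 1.75² × 0.1476 / 0.051² ≈ 173.79 → 174.
At a 56% response rate, contacts needed = 174 / 0.56 ≈ 310.71 → 311.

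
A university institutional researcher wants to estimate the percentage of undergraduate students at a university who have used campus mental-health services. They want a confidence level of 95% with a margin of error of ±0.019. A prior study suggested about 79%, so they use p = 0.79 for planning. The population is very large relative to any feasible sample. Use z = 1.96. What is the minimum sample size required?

1766

With p = 0.79, p(1−p) = 0.1659.
n = z²·p(1−p)/E² = 1.96² × 0.1659 / 0.019² = 3.8416 × 0.1659 / 0.000361 ≈ 1765.43.
Rounding up gives n = 1766.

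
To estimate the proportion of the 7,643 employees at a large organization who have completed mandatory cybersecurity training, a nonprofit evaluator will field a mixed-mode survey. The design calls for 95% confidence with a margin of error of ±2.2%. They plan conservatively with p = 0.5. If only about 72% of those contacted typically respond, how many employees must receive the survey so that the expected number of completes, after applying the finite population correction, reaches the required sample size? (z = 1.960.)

Completed interviews needed (unadjusted): n₀ = 1.960² × 0.2500 / 0.022² ≈ 1984.30 → 1985.
FPC for N = 7,643: n = 1985 / (1 + 1984/7643) = 1985 / 1.2596 ≈ 1575.92 → 1576.
At a 72% response rate, contacts needed = 1576 / 0.72 ≈ 2188.89 → 2189.

2189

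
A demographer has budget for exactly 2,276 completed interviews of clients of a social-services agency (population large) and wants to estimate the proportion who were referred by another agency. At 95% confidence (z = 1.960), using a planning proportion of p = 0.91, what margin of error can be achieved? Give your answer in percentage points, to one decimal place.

SE(p̂) = √[p(1−p)/n] = √[0.0819/2276] = 0.00600.
E = z × SE = 1.960 × 0.00600 = 0.01176, or 1.2 percentage points.

1.2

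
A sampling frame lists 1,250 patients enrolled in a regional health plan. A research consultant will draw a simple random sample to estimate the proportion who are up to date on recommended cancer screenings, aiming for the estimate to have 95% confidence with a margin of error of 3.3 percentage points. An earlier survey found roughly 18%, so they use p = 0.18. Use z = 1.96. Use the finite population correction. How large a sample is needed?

368

Unadjusted: n₀ = 1.96² × 0.18 × 0.82 / 0.033² ≈ 520.68, so n₀ = 521.
Finite population correction with N = 1,250: n = n₀ / (1 + (n₀−1)/N) = 521 / (1 + 520/1250) = 521 / 1.4160 ≈ 367.94.
Rounding up, n = 368.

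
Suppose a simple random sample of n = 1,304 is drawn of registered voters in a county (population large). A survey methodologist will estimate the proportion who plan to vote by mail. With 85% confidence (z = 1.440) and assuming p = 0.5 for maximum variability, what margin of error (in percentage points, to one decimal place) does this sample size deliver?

2.0

SE(p̂) = √[p(1−p)/n] = √[0.2500/1304] = 0.01385.
E = z × SE = 1.440 × 0.01385 = 0.01994, or 2.0 percentage points.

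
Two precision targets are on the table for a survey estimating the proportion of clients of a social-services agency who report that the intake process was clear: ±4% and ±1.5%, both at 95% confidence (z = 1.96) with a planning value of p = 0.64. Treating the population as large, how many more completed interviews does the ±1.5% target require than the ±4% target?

3380

At ±4%: n = 1.96² × 0.2304 / 0.040² ≈ 553.19 → 554.
At ±1.5%: n = 1.96² × 0.2304 / 0.015² ≈ 3933.80 → 3934.
Additional respondents: 3934 − 554 = 3380.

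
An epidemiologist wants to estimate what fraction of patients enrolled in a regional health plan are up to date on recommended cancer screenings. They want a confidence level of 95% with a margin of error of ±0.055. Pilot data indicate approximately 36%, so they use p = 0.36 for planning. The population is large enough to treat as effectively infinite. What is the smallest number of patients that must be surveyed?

For 95% confidence, z = 1.960.
With p = 0.36, p(1−p) = 0.2304.
n = z²·p(1−p)/E² = 1.960² × 0.2304 / 0.055² = 3.8416 × 0.2304 / 0.003025 ≈ 292.60.
Rounding up gives n = 293.

293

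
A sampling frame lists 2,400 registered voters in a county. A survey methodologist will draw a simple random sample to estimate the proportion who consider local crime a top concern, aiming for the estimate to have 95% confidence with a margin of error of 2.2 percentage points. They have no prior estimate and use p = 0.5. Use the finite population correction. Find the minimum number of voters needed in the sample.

1087

For 95% confidence, z = 1.960.
Unadjusted: n₀ = 1.960² × 0.50 × 0.50 / 0.022² ≈ 1984.30, so n₀ = 1985.
Finite population correction with N = 2,400: n = n₀ / (1 + (n₀−1)/N) = 1985 / (1 + 1984/2400) = 1985 / 1.8267 ≈ 1086.68.
Rounding up, n = 1087.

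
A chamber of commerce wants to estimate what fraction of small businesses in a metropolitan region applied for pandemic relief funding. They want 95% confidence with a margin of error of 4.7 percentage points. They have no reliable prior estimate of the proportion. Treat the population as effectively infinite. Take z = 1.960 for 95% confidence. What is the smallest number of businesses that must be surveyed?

With no prior estimate, use p = 0.5, giving p(1−p) = 0.25.
n = z²·p(1−p)/E² = 1.960² × 0.2500 / 0.047² = 3.8416 × 0.2500 / 0.002209 ≈ 434.77.
Rounding up gives n = 435.

435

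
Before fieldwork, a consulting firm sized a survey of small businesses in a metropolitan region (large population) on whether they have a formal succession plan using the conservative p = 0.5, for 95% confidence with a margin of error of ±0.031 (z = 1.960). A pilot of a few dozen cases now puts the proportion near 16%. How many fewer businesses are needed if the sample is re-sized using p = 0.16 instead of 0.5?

462

Conservative (p = 0.5): n = 1.960² × 0.25 / 0.031² ≈ 999.38 → 1000.
Using p = 0.16: p(1−p) = 0.1344, so n = 1.960² × 0.1344 / 0.031² ≈ 537.26 → 538.
Reduction: 1000 − 538 = 462.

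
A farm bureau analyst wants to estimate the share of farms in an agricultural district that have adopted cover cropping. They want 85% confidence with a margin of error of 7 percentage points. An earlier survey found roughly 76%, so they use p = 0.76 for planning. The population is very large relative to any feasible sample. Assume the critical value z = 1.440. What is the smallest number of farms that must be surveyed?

With p = 0.76, p(1−p) = 0.1824.
n = z²·p(1−p)/E² = 1.440² × 0.1824 / 0.070² = 2.0736 × 0.1824 / 0.004900 ≈ 77.19.
Rounding up gives n = 78.

78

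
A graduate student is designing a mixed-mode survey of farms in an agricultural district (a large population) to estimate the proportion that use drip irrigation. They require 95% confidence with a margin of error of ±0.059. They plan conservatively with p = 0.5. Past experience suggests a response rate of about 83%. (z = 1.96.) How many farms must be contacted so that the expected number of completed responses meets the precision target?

333

Completed interviews needed: n₀ = 1.96² × 0.2500 / 0.059² ≈ 275.90 → 276.
At an 83% response rate, contacts needed = 276 / 0.83 ≈ 332.53 → 333.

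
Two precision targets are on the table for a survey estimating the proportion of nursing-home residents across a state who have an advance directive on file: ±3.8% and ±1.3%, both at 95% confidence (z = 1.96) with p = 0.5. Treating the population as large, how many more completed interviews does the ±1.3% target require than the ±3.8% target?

At ±3.8%: n = 1.96² × 0.2500 / 0.038² ≈ 665.10 → 666.
At ±1.3%: n = 1.96² × 0.2500 / 0.013² ≈ 5682.84 → 5683.
Additional respondents: 5683 − 666 = 5017.

5017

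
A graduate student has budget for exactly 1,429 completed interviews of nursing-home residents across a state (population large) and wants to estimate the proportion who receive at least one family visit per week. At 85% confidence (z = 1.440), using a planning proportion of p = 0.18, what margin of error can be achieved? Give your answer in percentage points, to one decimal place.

SE(p̂) = √[p(1−p)/n] = √[0.1476/1429] = 0.01016.
E = z × SE = 1.440 × 0.01016 = 0.01463, or 1.5 percentage points.

1.5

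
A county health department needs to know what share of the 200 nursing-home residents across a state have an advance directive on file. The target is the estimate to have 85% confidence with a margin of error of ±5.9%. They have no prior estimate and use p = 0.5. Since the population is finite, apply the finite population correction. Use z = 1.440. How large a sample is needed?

86

Unadjusted: n₀ = 1.440² × 0.50 × 0.50 / 0.059² ≈ 148.92, so n₀ = 149.
Finite population correction with N = 200: n = n₀ / (1 + (n₀−1)/N) = 149 / (1 + 148/200) = 149 / 1.7400 ≈ 85.63.
Rounding up, n = 86.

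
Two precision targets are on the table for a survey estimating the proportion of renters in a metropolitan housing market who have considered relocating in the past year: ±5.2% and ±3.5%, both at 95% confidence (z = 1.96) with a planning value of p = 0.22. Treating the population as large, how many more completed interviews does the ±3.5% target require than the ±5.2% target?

295

At ±5.2%: n = 1.96² × 0.1716 / 0.052² ≈ 243.79 → 244.
At ±3.5%: n = 1.96² × 0.1716 / 0.035² ≈ 538.14 → 539.
Additional respondents: 539 − 244 = 295.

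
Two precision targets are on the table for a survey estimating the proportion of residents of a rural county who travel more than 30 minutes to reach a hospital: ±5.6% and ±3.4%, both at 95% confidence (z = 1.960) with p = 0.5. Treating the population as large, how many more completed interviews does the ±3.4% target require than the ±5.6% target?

At ±5.6%: n = 1.960² × 0.2500 / 0.056² ≈ 306.25 → 307.
At ±3.4%: n = 1.960² × 0.2500 / 0.034² ≈ 830.80 → 831.
Additional respondents: 831 − 307 = 524.

524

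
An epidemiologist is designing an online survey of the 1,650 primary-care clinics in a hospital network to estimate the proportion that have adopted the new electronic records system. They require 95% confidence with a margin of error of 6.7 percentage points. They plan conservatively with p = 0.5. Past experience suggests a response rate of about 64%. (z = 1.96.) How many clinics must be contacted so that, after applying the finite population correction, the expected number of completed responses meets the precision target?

Completed interviews needed (unadjusted): n₀ = 1.96² × 0.2500 / 0.067² ≈ 213.95 → 214.
FPC for N = 1,650: n = 214 / (1 + 213/1650) = 214 / 1.1291 ≈ 189.53 → 190.
At a 64% response rate, contacts needed = 190 / 0.64 ≈ 296.88 → 297.

297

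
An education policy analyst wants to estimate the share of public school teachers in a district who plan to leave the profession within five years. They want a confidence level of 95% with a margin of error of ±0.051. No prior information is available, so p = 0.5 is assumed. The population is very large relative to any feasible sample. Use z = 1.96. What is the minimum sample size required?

With p = 0.5, p(1−p) = 0.25.
n = z²·p(1−p)/E² = 1.96² × 0.2500 / 0.051² = 3.8416 × 0.2500 / 0.002601 ≈ 369.24.
Rounding up gives n = 370.

370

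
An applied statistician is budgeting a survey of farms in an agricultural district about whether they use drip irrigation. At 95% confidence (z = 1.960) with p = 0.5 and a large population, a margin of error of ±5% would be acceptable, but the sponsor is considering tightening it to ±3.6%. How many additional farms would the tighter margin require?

357

At ±5%: n = 1.960² × 0.2500 / 0.050² ≈ 384.16 → 385.
At ±3.6%: n = 1.960² × 0.2500 / 0.036² ≈ 741.05 → 742.
Additional respondents: 742 − 385 = 357.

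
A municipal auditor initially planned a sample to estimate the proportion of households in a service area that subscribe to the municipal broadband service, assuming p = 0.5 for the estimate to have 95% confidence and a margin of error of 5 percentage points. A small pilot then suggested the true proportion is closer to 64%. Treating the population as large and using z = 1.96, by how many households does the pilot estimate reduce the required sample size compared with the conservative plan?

30

Conservative (p = 0.5): n = 1.96² × 0.25 / 0.050² ≈ 384.16 → 385.
Using p = 0.64: p(1−p) = 0.2304, so n = 1.96² × 0.2304 / 0.050² ≈ 354.04 → 355.
Reduction: 385 − 355 = 30.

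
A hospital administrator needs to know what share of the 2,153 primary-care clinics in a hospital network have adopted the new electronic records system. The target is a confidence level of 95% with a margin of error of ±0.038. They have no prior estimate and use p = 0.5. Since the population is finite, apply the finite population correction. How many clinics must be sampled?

509

For 95% confidence, z = 1.960.
Unadjusted: n₀ = 1.960² × 0.50 × 0.50 / 0.038² ≈ 665.10, so n₀ = 666.
Finite population correction with N = 2,153: n = n₀ / (1 + (n₀−1)/N) = 666 / (1 + 665/2153) = 666 / 1.3089 ≈ 508.84.
Rounding up, n = 509.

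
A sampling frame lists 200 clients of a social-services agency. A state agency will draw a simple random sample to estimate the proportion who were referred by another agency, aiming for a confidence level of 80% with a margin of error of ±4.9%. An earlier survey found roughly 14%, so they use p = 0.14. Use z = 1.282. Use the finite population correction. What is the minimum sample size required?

59

Unadjusted: n₀ = 1.282² × 0.14 × 0.86 / 0.049² ≈ 82.42, so n₀ = 83.
Finite population correction with N = 200: n = n₀ / (1 + (n₀−1)/N) = 83 / (1 + 82/200) = 83 / 1.4100 ≈ 58.87.
Rounding up, n = 59.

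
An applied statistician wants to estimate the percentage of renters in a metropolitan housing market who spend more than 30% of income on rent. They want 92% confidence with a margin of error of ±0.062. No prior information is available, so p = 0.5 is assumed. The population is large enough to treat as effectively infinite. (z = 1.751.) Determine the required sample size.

With p = 0.5, p(1−p) = 0.25.
n = z²·p(1−p)/E² = 1.751² × 0.2500 / 0.062² = 3.0660 × 0.2500 / 0.003844 ≈ 199.40.
Rounding up gives n = 200.

200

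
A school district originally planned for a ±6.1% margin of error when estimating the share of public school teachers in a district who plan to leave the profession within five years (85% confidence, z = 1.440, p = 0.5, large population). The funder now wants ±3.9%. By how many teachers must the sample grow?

At ±6.1%: n = 1.440² × 0.2500 / 0.061² ≈ 139.32 → 140.
At ±3.9%: n = 1.440² × 0.2500 / 0.039² ≈ 340.83 → 341.
Additional respondents: 341 − 140 = 201.

201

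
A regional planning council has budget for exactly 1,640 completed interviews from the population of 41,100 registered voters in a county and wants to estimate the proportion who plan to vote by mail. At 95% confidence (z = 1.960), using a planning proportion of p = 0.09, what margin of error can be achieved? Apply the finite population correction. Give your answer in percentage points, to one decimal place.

1.4

Finite-population factor: (N−n)/(N−1) = (41100−1640)/(41100−1) = 0.9601.
SE(p̂) = √[p(1−p)/n · (N−n)/(N−1)] = √[0.0819/1640 × 0.9601] = 0.00692.
E = z × SE = 1.960 × 0.00692 = 0.01357 ≈ 1.4 percentage points.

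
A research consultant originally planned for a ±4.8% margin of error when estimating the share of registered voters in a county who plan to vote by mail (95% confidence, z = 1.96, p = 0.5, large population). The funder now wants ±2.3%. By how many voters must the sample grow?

1399

At ±4.8%: n = 1.96² × 0.2500 / 0.048² ≈ 416.84 → 417.
At ±2.3%: n = 1.96² × 0.2500 / 0.023² ≈ 1815.50 → 1816.
Additional respondents: 1816 − 417 = 1399.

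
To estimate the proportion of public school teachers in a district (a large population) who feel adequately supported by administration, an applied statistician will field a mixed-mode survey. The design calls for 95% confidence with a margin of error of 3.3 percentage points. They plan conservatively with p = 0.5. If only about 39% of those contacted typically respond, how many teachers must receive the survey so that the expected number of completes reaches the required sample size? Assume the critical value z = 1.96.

2262

Completed interviews needed: n₀ = 1.96² × 0.2500 / 0.033² ≈ 881.91 → 882.
At a 39% response rate, contacts needed = 882 / 0.39 ≈ 2261.54 → 2262.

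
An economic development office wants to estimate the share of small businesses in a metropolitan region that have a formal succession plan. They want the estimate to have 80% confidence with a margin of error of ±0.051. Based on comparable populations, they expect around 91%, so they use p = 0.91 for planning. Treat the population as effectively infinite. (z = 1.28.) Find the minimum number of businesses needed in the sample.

With p = 0.91, p(1−p) = 0.0819.
n = z²·p(1−p)/E² = 1.28² × 0.0819 / 0.051² = 1.6384 × 0.0819 / 0.002601 ≈ 51.59.
Rounding up gives n = 52.

52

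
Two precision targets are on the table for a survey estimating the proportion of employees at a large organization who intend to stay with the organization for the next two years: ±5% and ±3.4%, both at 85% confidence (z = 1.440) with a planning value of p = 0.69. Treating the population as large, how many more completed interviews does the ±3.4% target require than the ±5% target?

206

At ±5%: n = 1.440² × 0.2139 / 0.050² ≈ 177.42 → 178.
At ±3.4%: n = 1.440² × 0.2139 / 0.034² ≈ 383.69 → 384.
Additional respondents: 384 − 178 = 206.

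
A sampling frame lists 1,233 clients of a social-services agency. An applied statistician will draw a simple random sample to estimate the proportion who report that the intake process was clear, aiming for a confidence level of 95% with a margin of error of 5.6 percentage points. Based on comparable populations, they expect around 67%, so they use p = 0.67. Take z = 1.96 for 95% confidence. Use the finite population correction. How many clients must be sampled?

Unadjusted: n₀ = 1.96² × 0.67 × 0.33 / 0.056² ≈ 270.85, so n₀ = 271.
Finite population correction with N = 1,233: n = n₀ / (1 + (n₀−1)/N) = 271 / (1 + 270/1233) = 271 / 1.2190 ≈ 222.32.
Rounding up, n = 223.

223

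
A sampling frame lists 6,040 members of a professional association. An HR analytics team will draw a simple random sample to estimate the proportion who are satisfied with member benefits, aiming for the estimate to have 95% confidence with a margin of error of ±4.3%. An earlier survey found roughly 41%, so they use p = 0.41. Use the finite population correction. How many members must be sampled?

465

For 95% confidence, z = 1.960.
Unadjusted: n₀ = 1.960² × 0.41 × 0.59 / 0.043² ≈ 502.59, so n₀ = 503.
Finite population correction with N = 6,040: n = n₀ / (1 + (n₀−1)/N) = 503 / (1 + 502/6040) = 503 / 1.0831 ≈ 464.40.
Rounding up, n = 465.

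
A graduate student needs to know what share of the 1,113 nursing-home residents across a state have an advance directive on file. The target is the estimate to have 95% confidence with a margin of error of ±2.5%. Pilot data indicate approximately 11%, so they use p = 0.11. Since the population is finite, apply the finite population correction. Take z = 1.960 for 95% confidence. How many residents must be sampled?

391

Unadjusted: n₀ = 1.960² × 0.11 × 0.89 / 0.025² ≈ 601.75, so n₀ = 602.
Finite population correction with N = 1,113: n = n₀ / (1 + (n₀−1)/N) = 602 / (1 + 601/1113) = 602 / 1.5400 ≈ 390.91.
Rounding up, n = 391.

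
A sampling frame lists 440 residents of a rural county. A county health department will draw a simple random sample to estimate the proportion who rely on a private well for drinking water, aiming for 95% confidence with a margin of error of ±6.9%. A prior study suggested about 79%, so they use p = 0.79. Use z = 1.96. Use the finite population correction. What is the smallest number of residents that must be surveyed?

103

Unadjusted: n₀ = 1.96² × 0.79 × 0.21 / 0.069² ≈ 133.86, so n₀ = 134.
Finite population correction with N = 440: n = n₀ / (1 + (n₀−1)/N) = 134 / (1 + 133/440) = 134 / 1.3023 ≈ 102.90.
Rounding up, n = 103.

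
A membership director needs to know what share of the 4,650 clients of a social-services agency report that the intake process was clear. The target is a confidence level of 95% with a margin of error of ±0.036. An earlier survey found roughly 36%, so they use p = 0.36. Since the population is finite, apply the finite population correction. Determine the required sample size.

For 95% confidence, z = 1.960.
Unadjusted: n₀ = 1.960² × 0.36 × 0.64 / 0.036² ≈ 682.95, so n₀ = 683.
Finite population correction with N = 4,650: n = n₀ / (1 + (n₀−1)/N) = 683 / (1 + 682/4650) = 683 / 1.1467 ≈ 595.64.
Rounding up, n = 596.

596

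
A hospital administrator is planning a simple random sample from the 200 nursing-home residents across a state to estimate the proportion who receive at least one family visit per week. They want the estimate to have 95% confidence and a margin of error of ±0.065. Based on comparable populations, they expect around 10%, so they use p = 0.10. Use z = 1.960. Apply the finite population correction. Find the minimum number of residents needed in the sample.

59

Unadjusted: n₀ = 1.960² × 0.10 × 0.90 / 0.065² ≈ 81.83, so n₀ = 82.
Finite population correction with N = 200: n = n₀ / (1 + (n₀−1)/N) = 82 / (1 + 81/200) = 82 / 1.4050 ≈ 58.36.
Rounding up, n = 59.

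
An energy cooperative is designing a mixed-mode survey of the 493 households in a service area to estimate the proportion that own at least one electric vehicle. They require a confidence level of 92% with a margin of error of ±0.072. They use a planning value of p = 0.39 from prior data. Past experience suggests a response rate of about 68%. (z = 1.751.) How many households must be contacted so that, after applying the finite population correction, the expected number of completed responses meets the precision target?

Completed interviews needed (unadjusted): n₀ = 1.751² × 0.2379 / 0.072² ≈ 140.70 → 141.
FPC for N = 493: n = 141 / (1 + 140/493) = 141 / 1.2840 ≈ 109.82 → 110.
At a 68% response rate, contacts needed = 110 / 0.68 ≈ 161.76 → 162.

162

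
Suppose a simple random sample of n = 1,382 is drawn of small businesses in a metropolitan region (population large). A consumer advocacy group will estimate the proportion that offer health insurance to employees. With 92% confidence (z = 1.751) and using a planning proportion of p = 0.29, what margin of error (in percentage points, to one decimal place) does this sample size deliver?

SE(p̂) = √[p(1−p)/n] = √[0.2059/1382] = 0.01221.
E = z × SE = 1.751 × 0.01221 = 0.02137, or 2.1 percentage points.

2.1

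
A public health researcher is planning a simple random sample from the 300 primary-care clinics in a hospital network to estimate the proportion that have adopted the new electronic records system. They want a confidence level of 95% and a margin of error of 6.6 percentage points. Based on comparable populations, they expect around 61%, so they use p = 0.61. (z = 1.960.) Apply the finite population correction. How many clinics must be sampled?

Unadjusted: n₀ = 1.960² × 0.61 × 0.39 / 0.066² ≈ 209.81, so n₀ = 210.
Finite population correction with N = 300: n = n₀ / (1 + (n₀−1)/N) = 210 / (1 + 209/300) = 210 / 1.6967 ≈ 123.77.
Rounding up, n = 124.

124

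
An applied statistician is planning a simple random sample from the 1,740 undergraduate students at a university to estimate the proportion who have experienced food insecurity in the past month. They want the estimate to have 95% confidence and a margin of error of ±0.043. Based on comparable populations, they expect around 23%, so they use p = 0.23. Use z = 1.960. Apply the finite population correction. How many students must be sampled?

304

Unadjusted: n₀ = 1.960² × 0.23 × 0.77 / 0.043² ≈ 367.95, so n₀ = 368.
Finite population correction with N = 1,740: n = n₀ / (1 + (n₀−1)/N) = 368 / (1 + 367/1740) = 368 / 1.2109 ≈ 303.90.
Rounding up, n = 304.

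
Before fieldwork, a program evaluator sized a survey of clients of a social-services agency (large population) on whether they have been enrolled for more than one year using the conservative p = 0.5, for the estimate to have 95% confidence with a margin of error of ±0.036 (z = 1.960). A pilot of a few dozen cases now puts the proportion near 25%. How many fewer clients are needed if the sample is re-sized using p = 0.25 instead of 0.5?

186

Conservative (p = 0.5): n = 1.960² × 0.25 / 0.036² ≈ 741.05 → 742.
Using p = 0.25: p(1−p) = 0.1875, so n = 1.960² × 0.1875 / 0.036² ≈ 555.79 → 556.
Reduction: 742 − 556 = 186.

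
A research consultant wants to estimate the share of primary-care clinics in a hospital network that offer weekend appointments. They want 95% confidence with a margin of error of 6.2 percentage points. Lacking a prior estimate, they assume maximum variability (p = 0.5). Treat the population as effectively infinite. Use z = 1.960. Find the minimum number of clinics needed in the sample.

250

With p = 0.5, p(1−p) = 0.25.
n = z²·p(1−p)/E² = 1.960² × 0.2500 / 0.062² = 3.8416 × 0.2500 / 0.003844 ≈ 249.84.
Rounding up gives n = 250.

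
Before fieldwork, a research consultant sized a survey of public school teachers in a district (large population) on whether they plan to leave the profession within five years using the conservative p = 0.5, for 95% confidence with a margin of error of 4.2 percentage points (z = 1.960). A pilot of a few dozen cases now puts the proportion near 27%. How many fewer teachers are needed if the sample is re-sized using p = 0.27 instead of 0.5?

115

Conservative (p = 0.5): n = 1.960² × 0.25 / 0.042² ≈ 544.44 → 545.
Using p = 0.27: p(1−p) = 0.1971, so n = 1.960² × 0.1971 / 0.042² ≈ 429.24 → 430.
Reduction: 545 − 430 = 115.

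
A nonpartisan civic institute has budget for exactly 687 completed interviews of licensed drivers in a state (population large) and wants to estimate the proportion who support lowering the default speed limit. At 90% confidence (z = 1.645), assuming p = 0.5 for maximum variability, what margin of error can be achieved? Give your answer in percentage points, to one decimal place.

SE(p̂) = √[p(1−p)/n] = √[0.2500/687] = 0.01908.
E = z × SE = 1.645 × 0.01908 = 0.03138, or 3.1 percentage points.

3.1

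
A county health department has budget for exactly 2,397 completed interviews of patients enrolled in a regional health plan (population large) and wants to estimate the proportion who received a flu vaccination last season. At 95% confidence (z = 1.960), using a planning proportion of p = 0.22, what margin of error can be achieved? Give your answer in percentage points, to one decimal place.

1.7

SE(p̂) = √[p(1−p)/n] = √[0.1716/2397] = 0.00846.
E = z × SE = 1.960 × 0.00846 = 0.01658, or 1.7 percentage points.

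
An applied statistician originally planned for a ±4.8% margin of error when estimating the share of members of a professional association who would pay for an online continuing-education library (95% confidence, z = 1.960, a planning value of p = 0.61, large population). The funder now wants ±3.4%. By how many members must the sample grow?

At ±4.8%: n = 1.960² × 0.2379 / 0.048² ≈ 396.67 → 397.
At ±3.4%: n = 1.960² × 0.2379 / 0.034² ≈ 790.59 → 791.
Additional respondents: 791 − 397 = 394.

394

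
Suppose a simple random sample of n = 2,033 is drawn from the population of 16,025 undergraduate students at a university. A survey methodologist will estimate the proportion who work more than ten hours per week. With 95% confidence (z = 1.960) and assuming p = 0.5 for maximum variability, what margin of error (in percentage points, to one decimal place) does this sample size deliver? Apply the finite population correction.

Finite-population factor: (N−n)/(N−1) = (16025−2033)/(16025−1) = 0.8732.
SE(p̂) = √[p(1−p)/n · (N−n)/(N−1)] = √[0.2500/2033 × 0.8732] = 0.01036.
E = z × SE = 1.960 × 0.01036 = 0.02031 ≈ 2.0 percentage points.

2.0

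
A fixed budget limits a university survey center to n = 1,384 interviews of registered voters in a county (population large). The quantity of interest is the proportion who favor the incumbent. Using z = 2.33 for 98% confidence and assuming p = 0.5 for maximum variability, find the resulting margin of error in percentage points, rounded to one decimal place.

3.1

SE(p̂) = √[p(1−p)/n] = √[0.2500/1384] = 0.01344.
E = z × SE = 2.33 × 0.01344 = 0.03132, or 3.1 percentage points.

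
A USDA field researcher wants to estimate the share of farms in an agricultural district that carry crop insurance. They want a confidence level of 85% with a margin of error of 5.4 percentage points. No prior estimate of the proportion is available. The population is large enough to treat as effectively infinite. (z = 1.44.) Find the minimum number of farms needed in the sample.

178

With no prior estimate, use p = 0.5, giving p(1−p) = 0.25.
n = z²·p(1−p)/E² = 1.44² × 0.2500 / 0.054² = 2.0736 × 0.2500 / 0.002916 ≈ 177.78.
Rounding up gives n = 178.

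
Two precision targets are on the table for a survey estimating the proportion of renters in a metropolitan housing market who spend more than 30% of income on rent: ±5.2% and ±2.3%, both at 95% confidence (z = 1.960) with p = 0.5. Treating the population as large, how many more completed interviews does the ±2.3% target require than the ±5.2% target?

1460

At ±5.2%: n = 1.960² × 0.2500 / 0.052² ≈ 355.18 → 356.
At ±2.3%: n = 1.960² × 0.2500 / 0.023² ≈ 1815.50 → 1816.
Additional respondents: 1816 − 356 = 1460.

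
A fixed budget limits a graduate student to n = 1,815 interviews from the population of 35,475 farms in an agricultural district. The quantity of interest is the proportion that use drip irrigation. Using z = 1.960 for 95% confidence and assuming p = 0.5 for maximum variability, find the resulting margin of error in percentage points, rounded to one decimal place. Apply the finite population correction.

2.2

Finite-population factor: (N−n)/(N−1) = (35475−1815)/(35475−1) = 0.9489.
SE(p̂) = √[p(1−p)/n · (N−n)/(N−1)] = √[0.2500/1815 × 0.9489] = 0.01143.
E = z × SE = 1.960 × 0.01143 = 0.02241 ≈ 2.2 percentage points.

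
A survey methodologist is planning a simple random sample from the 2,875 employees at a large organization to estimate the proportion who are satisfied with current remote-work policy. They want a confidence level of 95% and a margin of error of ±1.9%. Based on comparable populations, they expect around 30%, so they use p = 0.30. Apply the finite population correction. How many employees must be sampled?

1258

For 95% confidence, z = 1.96.
Unadjusted: n₀ = 1.96² × 0.30 × 0.70 / 0.019² ≈ 2234.73, so n₀ = 2235.
Finite population correction with N = 2,875: n = n₀ / (1 + (n₀−1)/N) = 2235 / (1 + 2234/2875) = 2235 / 1.7770 ≈ 1257.71.
Rounding up, n = 1258.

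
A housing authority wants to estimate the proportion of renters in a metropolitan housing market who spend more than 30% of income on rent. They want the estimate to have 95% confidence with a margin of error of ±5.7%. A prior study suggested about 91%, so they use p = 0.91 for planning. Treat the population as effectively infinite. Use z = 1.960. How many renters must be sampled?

With p = 0.91, p(1−p) = 0.0819.
n = z²·p(1−p)/E² = 1.960² × 0.0819 / 0.057² = 3.8416 × 0.0819 / 0.003249 ≈ 96.84.
Rounding up gives n = 97.

97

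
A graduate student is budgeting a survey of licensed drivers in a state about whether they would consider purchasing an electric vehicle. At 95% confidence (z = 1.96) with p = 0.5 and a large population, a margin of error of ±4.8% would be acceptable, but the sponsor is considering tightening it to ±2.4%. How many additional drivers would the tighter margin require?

1251

At ±4.8%: n = 1.96² × 0.2500 / 0.048² ≈ 416.84 → 417.
At ±2.4%: n = 1.96² × 0.2500 / 0.024² ≈ 1667.36 → 1668.
Additional respondents: 1668 − 417 = 1251.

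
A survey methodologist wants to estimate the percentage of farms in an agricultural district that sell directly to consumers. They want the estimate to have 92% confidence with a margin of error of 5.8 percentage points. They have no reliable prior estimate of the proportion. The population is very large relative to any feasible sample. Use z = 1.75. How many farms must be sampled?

With no prior estimate, use p = 0.5, giving p(1−p) = 0.25.
n = z²·p(1−p)/E² = 1.75² × 0.2500 / 0.058² = 3.0625 × 0.2500 / 0.003364 ≈ 227.59.
Rounding up gives n = 228.

228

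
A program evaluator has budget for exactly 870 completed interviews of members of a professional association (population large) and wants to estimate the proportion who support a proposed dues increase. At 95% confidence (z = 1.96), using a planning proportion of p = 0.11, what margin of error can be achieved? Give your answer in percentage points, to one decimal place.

2.1

SE(p̂) = √[p(1−p)/n] = √[0.0979/870] = 0.01061.
E = z × SE = 1.96 × 0.01061 = 0.02079, or 2.1 percentage points.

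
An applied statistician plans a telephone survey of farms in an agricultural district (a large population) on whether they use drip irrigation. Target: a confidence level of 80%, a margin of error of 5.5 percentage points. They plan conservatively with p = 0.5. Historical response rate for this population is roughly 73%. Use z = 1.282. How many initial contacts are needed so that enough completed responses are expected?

187

Completed interviews needed: n₀ = 1.282² × 0.2500 / 0.055² ≈ 135.83 → 136.
At a 73% response rate, contacts needed = 136 / 0.73 ≈ 186.30 → 187.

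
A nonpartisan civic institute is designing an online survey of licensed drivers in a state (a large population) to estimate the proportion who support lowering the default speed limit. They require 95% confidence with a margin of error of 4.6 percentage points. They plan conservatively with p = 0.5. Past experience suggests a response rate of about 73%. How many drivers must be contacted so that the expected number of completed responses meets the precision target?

622

For 95% confidence, z = 1.960.
Completed interviews needed: n₀ = 1.960² × 0.2500 / 0.046² ≈ 453.88 → 454.
At a 73% response rate, contacts needed = 454 / 0.73 ≈ 621.92 → 622.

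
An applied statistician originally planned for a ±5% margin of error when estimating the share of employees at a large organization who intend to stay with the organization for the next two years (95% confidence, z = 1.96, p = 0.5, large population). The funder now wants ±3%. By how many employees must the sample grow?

683

At ±5%: n = 1.96² × 0.2500 / 0.050² ≈ 384.16 → 385.
At ±3%: n = 1.96² × 0.2500 / 0.030² ≈ 1067.11 → 1068.
Additional respondents: 1068 − 385 = 683.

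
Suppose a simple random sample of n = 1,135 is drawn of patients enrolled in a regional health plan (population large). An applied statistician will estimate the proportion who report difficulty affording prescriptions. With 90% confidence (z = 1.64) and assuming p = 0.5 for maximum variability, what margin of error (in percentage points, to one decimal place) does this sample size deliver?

2.4

SE(p̂) = √[p(1−p)/n] = √[0.2500/1135] = 0.01484.
E = z × SE = 1.64 × 0.01484 = 0.02434, or 2.4 percentage points.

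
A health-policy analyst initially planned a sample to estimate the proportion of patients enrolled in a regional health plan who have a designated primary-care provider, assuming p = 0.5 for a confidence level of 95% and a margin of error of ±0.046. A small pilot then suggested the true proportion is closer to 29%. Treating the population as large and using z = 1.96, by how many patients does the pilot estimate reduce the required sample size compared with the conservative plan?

Conservative (p = 0.5): n = 1.96² × 0.25 / 0.046² ≈ 453.88 → 454.
Using p = 0.29: p(1−p) = 0.2059, so n = 1.96² × 0.2059 / 0.046² ≈ 373.81 → 374.
Reduction: 454 − 374 = 80.

80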